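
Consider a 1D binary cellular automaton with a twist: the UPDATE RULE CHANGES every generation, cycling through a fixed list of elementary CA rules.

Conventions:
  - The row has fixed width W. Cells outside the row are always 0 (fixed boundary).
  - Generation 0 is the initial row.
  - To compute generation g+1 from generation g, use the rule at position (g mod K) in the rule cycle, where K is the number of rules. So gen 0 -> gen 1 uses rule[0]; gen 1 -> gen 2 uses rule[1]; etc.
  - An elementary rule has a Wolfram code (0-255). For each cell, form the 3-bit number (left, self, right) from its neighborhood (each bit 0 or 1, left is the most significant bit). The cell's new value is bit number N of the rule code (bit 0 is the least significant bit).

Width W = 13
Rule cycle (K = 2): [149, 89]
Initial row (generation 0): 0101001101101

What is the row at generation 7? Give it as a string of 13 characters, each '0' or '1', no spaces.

Answer: 1010110110010

Derivation:
Gen 0: 0101001101101
Gen 1 (rule 149): 0101100000001
Gen 2 (rule 89): 0001111111100
Gen 3 (rule 149): 1100111111011
Gen 4 (rule 89): 1110100001011
Gen 5 (rule 149): 0100111101000
Gen 6 (rule 89): 0010100100111
Gen 7 (rule 149): 1010110110010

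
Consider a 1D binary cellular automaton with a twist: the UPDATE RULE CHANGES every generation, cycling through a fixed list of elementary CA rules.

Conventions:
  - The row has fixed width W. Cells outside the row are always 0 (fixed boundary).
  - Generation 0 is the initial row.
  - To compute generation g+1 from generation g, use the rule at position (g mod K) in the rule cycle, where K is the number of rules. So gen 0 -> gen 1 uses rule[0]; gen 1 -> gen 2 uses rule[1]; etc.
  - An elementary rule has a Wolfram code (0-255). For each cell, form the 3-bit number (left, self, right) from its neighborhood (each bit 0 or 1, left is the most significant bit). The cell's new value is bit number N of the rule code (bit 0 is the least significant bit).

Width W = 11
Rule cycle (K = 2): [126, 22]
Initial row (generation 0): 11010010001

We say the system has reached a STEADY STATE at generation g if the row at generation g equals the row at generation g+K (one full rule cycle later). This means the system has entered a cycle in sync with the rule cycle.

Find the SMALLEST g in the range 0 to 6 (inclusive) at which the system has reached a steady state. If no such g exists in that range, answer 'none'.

Answer: 2

Derivation:
Gen 0: 11010010001
Gen 1 (rule 126): 11111111011
Gen 2 (rule 22): 00000000000
Gen 3 (rule 126): 00000000000
Gen 4 (rule 22): 00000000000
Gen 5 (rule 126): 00000000000
Gen 6 (rule 22): 00000000000
Gen 7 (rule 126): 00000000000
Gen 8 (rule 22): 00000000000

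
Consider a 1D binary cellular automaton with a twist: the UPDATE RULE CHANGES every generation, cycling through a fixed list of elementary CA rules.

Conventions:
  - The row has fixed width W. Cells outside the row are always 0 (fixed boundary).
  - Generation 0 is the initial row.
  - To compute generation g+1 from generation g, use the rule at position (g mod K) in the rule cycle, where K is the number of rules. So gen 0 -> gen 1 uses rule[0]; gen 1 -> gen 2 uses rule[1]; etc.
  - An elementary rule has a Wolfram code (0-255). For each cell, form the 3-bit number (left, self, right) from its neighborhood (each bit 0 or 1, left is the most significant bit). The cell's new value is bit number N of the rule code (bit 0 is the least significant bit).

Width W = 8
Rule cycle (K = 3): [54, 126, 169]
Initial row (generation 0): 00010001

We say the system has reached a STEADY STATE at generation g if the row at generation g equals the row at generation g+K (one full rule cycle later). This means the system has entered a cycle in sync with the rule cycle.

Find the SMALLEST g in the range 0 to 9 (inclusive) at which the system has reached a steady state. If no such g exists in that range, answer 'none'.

Gen 0: 00010001
Gen 1 (rule 54): 00111011
Gen 2 (rule 126): 01101111
Gen 3 (rule 169): 01011110
Gen 4 (rule 54): 11100001
Gen 5 (rule 126): 10110011
Gen 6 (rule 169): 01100010
Gen 7 (rule 54): 10010111
Gen 8 (rule 126): 11111101
Gen 9 (rule 169): 11111010
Gen 10 (rule 54): 00000111
Gen 11 (rule 126): 00001101
Gen 12 (rule 169): 11101010

Answer: none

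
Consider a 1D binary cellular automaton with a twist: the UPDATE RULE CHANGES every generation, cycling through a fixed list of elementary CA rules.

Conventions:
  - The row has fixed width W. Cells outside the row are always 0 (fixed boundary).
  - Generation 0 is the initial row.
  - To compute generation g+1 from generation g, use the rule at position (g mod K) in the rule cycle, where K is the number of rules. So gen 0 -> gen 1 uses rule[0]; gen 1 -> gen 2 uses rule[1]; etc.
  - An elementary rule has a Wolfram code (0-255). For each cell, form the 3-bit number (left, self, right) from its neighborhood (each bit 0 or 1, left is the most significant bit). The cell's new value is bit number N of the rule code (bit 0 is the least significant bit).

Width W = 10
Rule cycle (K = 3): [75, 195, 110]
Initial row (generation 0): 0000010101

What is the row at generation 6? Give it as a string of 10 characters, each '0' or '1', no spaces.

Gen 0: 0000010101
Gen 1 (rule 75): 1111100000
Gen 2 (rule 195): 0111101111
Gen 3 (rule 110): 1100111001
Gen 4 (rule 75): 1101101010
Gen 5 (rule 195): 0100100000
Gen 6 (rule 110): 1101100000

Answer: 1101100000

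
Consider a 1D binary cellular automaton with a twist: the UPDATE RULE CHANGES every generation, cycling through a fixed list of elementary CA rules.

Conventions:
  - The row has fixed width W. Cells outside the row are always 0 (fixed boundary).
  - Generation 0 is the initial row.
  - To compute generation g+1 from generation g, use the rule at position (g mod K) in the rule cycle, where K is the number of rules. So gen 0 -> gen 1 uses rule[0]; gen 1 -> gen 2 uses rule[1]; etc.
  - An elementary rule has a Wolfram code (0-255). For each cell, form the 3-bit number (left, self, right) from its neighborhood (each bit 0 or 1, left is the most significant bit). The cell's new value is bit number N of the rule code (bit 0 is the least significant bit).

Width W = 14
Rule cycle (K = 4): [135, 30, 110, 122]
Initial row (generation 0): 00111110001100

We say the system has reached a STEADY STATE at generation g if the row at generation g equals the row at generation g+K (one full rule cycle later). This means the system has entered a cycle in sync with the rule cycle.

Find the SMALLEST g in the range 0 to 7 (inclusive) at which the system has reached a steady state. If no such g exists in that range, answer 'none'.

Answer: none

Derivation:
Gen 0: 00111110001100
Gen 1 (rule 135): 11011100110001
Gen 2 (rule 30): 10010011101011
Gen 3 (rule 110): 10110110111111
Gen 4 (rule 122): 01111111100001
Gen 5 (rule 135): 10111111001111
Gen 6 (rule 30): 10100000111000
Gen 7 (rule 110): 11100001101000
Gen 8 (rule 122): 10110011110100
Gen 9 (rule 135): 10000101100101
Gen 10 (rule 30): 11001101011101
Gen 11 (rule 110): 11011111110111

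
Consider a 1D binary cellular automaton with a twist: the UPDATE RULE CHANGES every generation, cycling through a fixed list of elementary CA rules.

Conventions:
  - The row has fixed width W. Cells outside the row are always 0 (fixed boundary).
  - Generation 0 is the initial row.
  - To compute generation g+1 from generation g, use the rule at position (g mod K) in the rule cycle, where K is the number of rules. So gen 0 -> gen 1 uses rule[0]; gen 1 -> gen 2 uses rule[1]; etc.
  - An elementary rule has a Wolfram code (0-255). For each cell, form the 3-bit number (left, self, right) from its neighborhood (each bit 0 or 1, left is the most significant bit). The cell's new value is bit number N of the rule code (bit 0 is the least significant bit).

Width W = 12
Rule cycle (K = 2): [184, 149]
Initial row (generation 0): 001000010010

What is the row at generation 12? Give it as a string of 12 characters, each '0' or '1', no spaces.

Answer: 101010011101

Derivation:
Gen 0: 001000010010
Gen 1 (rule 184): 000100001001
Gen 2 (rule 149): 110111101101
Gen 3 (rule 184): 101111011010
Gen 4 (rule 149): 100110000011
Gen 5 (rule 184): 010101000010
Gen 6 (rule 149): 010101111011
Gen 7 (rule 184): 001011110110
Gen 8 (rule 149): 101001100001
Gen 9 (rule 184): 010101010000
Gen 10 (rule 149): 010101011111
Gen 11 (rule 184): 001010111110
Gen 12 (rule 149): 101010011101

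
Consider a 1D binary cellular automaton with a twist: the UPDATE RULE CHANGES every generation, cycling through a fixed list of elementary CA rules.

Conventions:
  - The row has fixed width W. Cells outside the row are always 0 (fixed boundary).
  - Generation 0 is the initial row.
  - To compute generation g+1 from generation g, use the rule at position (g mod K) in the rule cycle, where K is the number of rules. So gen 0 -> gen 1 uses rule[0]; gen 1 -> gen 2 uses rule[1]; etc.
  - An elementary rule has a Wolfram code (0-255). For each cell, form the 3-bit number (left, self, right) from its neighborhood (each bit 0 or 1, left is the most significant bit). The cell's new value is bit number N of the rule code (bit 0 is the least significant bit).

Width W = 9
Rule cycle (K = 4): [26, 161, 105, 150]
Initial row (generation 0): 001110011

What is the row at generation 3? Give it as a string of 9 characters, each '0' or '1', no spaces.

Answer: 111110001

Derivation:
Gen 0: 001110011
Gen 1 (rule 26): 011001110
Gen 2 (rule 161): 000000100
Gen 3 (rule 105): 111110001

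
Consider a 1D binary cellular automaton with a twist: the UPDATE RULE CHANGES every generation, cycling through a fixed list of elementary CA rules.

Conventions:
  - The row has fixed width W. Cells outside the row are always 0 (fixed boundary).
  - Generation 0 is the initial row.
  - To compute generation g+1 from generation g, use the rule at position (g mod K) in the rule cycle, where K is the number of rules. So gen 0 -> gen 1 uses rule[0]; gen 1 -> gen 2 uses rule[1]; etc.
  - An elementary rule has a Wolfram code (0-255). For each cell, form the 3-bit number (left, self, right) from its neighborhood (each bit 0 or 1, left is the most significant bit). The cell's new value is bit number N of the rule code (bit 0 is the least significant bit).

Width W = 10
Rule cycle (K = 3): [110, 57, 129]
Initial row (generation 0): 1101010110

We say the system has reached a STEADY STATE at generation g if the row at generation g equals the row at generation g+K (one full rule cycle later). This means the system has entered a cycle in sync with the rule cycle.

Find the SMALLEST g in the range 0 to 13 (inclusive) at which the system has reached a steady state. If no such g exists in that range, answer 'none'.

Answer: none

Derivation:
Gen 0: 1101010110
Gen 1 (rule 110): 1111111110
Gen 2 (rule 57): 1000000001
Gen 3 (rule 129): 0011111100
Gen 4 (rule 110): 0110000100
Gen 5 (rule 57): 0101110011
Gen 6 (rule 129): 0000100000
Gen 7 (rule 110): 0001100000
Gen 8 (rule 57): 1101011111
Gen 9 (rule 129): 0000001110
Gen 10 (rule 110): 0000011010
Gen 11 (rule 57): 1111010101
Gen 12 (rule 129): 0110000000
Gen 13 (rule 110): 1110000000
Gen 14 (rule 57): 1001111111
Gen 15 (rule 129): 0000111110
Gen 16 (rule 110): 0001100010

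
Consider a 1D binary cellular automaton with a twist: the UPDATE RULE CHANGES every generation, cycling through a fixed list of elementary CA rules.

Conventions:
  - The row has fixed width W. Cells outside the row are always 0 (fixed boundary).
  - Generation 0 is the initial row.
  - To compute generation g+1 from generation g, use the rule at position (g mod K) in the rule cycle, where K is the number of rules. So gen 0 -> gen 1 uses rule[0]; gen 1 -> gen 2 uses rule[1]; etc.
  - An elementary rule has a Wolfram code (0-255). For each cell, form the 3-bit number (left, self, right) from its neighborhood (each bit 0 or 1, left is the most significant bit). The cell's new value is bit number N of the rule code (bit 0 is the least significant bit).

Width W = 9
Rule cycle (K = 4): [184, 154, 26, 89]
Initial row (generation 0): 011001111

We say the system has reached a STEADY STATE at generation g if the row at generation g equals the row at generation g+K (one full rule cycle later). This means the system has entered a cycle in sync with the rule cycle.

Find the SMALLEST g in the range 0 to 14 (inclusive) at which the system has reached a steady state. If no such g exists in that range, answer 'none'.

Gen 0: 011001111
Gen 1 (rule 184): 010101110
Gen 2 (rule 154): 100001101
Gen 3 (rule 26): 010011000
Gen 4 (rule 89): 001011111
Gen 5 (rule 184): 000111110
Gen 6 (rule 154): 001111101
Gen 7 (rule 26): 011000000
Gen 8 (rule 89): 011111111
Gen 9 (rule 184): 011111110
Gen 10 (rule 154): 111111101
Gen 11 (rule 26): 100000000
Gen 12 (rule 89): 011111111
Gen 13 (rule 184): 011111110
Gen 14 (rule 154): 111111101
Gen 15 (rule 26): 100000000
Gen 16 (rule 89): 011111111
Gen 17 (rule 184): 011111110
Gen 18 (rule 154): 111111101

Answer: 8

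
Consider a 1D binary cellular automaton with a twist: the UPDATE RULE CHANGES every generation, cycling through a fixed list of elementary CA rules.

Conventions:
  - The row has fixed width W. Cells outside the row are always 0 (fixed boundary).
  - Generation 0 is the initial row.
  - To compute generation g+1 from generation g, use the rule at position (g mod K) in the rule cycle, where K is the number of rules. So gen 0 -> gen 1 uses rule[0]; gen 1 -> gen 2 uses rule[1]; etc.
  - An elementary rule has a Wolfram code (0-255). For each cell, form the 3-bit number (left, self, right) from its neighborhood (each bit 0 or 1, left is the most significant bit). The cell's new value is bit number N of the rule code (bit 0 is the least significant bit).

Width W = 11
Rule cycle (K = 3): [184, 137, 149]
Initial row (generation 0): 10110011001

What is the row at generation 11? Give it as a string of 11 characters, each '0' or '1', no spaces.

Answer: 00010000100

Derivation:
Gen 0: 10110011001
Gen 1 (rule 184): 01101010100
Gen 2 (rule 137): 01000000001
Gen 3 (rule 149): 01111111101
Gen 4 (rule 184): 01111111010
Gen 5 (rule 137): 01111110000
Gen 6 (rule 149): 00111101111
Gen 7 (rule 184): 00111011110
Gen 8 (rule 137): 10110011100
Gen 9 (rule 149): 10001001011
Gen 10 (rule 184): 01000100110
Gen 11 (rule 137): 00010000100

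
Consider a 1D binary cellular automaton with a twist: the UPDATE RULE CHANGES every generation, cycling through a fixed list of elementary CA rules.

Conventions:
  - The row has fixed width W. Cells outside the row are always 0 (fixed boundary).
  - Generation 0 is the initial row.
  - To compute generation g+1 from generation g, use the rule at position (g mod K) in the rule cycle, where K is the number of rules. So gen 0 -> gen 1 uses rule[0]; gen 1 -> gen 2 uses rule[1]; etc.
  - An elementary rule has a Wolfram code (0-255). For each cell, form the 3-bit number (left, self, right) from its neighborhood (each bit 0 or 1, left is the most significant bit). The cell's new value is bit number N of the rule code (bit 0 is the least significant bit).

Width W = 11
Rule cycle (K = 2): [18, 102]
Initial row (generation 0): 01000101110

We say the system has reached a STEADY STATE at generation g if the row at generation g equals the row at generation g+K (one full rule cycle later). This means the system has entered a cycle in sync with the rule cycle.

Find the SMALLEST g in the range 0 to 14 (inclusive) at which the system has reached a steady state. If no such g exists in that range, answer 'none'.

Answer: 9

Derivation:
Gen 0: 01000101110
Gen 1 (rule 18): 10101000001
Gen 2 (rule 102): 11111000011
Gen 3 (rule 18): 00000100100
Gen 4 (rule 102): 00001101100
Gen 5 (rule 18): 00010000010
Gen 6 (rule 102): 00110000110
Gen 7 (rule 18): 01001001001
Gen 8 (rule 102): 11011011011
Gen 9 (rule 18): 00000000000
Gen 10 (rule 102): 00000000000
Gen 11 (rule 18): 00000000000
Gen 12 (rule 102): 00000000000
Gen 13 (rule 18): 00000000000
Gen 14 (rule 102): 00000000000
Gen 15 (rule 18): 00000000000
Gen 16 (rule 102): 00000000000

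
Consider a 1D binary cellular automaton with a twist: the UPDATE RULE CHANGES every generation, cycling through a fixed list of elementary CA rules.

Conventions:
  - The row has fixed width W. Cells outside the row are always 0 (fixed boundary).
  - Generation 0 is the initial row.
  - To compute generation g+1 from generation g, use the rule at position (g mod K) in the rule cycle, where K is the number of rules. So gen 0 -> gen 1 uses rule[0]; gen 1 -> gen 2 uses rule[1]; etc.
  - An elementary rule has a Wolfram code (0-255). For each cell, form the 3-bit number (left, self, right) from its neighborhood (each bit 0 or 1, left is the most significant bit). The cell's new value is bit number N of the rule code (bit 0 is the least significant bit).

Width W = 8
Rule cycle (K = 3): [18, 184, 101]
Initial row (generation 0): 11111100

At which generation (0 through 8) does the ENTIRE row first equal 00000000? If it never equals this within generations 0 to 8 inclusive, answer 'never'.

Answer: 4

Derivation:
Gen 0: 11111100
Gen 1 (rule 18): 00000010
Gen 2 (rule 184): 00000001
Gen 3 (rule 101): 11111101
Gen 4 (rule 18): 00000000
Gen 5 (rule 184): 00000000
Gen 6 (rule 101): 11111111
Gen 7 (rule 18): 00000000
Gen 8 (rule 184): 00000000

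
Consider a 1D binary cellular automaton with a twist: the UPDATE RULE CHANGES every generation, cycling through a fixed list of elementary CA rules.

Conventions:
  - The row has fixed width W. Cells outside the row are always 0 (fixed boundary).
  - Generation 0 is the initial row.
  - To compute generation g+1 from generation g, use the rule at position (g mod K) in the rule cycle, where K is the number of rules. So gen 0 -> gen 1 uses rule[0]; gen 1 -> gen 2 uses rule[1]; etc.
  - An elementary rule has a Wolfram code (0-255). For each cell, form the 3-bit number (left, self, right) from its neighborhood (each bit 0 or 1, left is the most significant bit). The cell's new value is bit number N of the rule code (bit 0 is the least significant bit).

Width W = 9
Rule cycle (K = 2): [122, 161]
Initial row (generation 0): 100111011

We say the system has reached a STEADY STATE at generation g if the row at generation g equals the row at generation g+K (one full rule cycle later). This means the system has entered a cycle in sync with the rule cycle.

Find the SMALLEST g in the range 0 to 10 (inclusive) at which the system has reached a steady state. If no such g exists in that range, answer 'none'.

Answer: 2

Derivation:
Gen 0: 100111011
Gen 1 (rule 122): 011101111
Gen 2 (rule 161): 001010110
Gen 3 (rule 122): 010101111
Gen 4 (rule 161): 001010110
Gen 5 (rule 122): 010101111
Gen 6 (rule 161): 001010110
Gen 7 (rule 122): 010101111
Gen 8 (rule 161): 001010110
Gen 9 (rule 122): 010101111
Gen 10 (rule 161): 001010110
Gen 11 (rule 122): 010101111
Gen 12 (rule 161): 001010110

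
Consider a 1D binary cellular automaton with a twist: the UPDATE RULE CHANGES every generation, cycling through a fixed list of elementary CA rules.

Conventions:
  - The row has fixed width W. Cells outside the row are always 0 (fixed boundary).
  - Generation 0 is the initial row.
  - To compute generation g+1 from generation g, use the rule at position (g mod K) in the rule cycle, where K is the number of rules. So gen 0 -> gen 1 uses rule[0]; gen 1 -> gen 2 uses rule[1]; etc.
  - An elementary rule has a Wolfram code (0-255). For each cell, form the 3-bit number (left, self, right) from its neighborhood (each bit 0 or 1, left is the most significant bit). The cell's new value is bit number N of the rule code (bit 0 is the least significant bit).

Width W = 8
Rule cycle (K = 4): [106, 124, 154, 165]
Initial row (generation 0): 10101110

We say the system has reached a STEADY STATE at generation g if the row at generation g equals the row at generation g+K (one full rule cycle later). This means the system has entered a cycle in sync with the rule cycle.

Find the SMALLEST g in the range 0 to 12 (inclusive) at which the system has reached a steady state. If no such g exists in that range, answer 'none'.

Answer: 11

Derivation:
Gen 0: 10101110
Gen 1 (rule 106): 01011010
Gen 2 (rule 124): 01111111
Gen 3 (rule 154): 11111110
Gen 4 (rule 165): 01111100
Gen 5 (rule 106): 11000100
Gen 6 (rule 124): 11100110
Gen 7 (rule 154): 11011101
Gen 8 (rule 165): 00101011
Gen 9 (rule 106): 01010111
Gen 10 (rule 124): 01111101
Gen 11 (rule 154): 11111000
Gen 12 (rule 165): 01110011
Gen 13 (rule 106): 11010111
Gen 14 (rule 124): 11111101
Gen 15 (rule 154): 11111000
Gen 16 (rule 165): 01110011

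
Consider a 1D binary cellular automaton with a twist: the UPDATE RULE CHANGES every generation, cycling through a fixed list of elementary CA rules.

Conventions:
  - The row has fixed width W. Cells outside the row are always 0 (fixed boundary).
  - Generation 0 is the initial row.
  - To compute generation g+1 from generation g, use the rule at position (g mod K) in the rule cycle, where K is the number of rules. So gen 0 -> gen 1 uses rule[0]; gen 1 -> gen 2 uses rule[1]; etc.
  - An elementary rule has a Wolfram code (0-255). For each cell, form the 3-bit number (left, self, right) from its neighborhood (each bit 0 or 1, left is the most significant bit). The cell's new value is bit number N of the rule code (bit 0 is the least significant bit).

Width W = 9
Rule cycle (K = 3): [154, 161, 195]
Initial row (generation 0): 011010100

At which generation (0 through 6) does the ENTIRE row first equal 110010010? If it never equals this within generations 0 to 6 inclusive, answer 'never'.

Answer: 4

Derivation:
Gen 0: 011010100
Gen 1 (rule 154): 110000010
Gen 2 (rule 161): 000111000
Gen 3 (rule 195): 111011011
Gen 4 (rule 154): 110010010
Gen 5 (rule 161): 000000000
Gen 6 (rule 195): 111111111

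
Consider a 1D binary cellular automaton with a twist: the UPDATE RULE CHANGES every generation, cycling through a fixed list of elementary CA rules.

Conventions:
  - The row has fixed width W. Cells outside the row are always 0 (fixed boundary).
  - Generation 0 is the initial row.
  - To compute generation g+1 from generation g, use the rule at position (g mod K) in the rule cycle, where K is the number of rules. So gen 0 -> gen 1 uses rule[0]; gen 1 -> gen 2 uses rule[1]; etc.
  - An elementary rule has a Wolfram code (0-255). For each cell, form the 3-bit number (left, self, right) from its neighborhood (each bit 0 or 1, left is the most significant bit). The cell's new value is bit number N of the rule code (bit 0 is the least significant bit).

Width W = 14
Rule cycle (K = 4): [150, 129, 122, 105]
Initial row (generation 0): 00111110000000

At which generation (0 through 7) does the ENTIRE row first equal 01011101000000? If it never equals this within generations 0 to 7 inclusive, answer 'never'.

Answer: 1

Derivation:
Gen 0: 00111110000000
Gen 1 (rule 150): 01011101000000
Gen 2 (rule 129): 00001000011111
Gen 3 (rule 122): 00010100110001
Gen 4 (rule 105): 11001000110100
Gen 5 (rule 150): 00111101000110
Gen 6 (rule 129): 10011000010000
Gen 7 (rule 122): 01111100101000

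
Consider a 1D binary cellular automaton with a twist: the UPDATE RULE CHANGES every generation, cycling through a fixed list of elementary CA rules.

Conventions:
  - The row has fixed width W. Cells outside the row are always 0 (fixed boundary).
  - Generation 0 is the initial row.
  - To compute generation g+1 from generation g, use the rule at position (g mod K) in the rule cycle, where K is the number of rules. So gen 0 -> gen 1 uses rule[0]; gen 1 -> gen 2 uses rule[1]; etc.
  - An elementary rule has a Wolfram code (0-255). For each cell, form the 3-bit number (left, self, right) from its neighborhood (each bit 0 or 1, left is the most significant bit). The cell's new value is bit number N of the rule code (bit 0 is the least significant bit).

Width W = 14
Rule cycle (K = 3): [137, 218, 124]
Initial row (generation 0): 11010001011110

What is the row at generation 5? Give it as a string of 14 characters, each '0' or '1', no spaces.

Gen 0: 11010001011110
Gen 1 (rule 137): 10000100011100
Gen 2 (rule 218): 01001010111110
Gen 3 (rule 124): 01101111100011
Gen 4 (rule 137): 01001111001010
Gen 5 (rule 218): 10111111110001

Answer: 10111111110001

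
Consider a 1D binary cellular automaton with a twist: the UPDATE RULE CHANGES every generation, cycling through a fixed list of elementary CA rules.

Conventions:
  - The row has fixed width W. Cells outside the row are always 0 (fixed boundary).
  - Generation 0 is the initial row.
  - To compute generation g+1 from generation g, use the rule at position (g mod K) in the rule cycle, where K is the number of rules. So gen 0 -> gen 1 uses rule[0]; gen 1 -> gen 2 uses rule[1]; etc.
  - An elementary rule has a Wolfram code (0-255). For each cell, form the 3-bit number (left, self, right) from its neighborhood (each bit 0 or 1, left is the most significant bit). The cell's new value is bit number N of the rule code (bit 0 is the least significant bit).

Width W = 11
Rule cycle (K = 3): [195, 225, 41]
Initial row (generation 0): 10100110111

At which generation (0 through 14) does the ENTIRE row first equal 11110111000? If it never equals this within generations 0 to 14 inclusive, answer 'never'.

Answer: never

Derivation:
Gen 0: 10100110111
Gen 1 (rule 195): 00001010011
Gen 2 (rule 225): 11100100001
Gen 3 (rule 41): 10000001100
Gen 4 (rule 195): 00111110101
Gen 5 (rule 225): 10011111010
Gen 6 (rule 41): 00010000100
Gen 7 (rule 195): 11100111001
Gen 8 (rule 225): 01100011000
Gen 9 (rule 41): 01001010011
Gen 10 (rule 195): 10010000101
Gen 11 (rule 225): 00000110010
Gen 12 (rule 41): 11110100000
Gen 13 (rule 195): 01110001111
Gen 14 (rule 225): 00110100111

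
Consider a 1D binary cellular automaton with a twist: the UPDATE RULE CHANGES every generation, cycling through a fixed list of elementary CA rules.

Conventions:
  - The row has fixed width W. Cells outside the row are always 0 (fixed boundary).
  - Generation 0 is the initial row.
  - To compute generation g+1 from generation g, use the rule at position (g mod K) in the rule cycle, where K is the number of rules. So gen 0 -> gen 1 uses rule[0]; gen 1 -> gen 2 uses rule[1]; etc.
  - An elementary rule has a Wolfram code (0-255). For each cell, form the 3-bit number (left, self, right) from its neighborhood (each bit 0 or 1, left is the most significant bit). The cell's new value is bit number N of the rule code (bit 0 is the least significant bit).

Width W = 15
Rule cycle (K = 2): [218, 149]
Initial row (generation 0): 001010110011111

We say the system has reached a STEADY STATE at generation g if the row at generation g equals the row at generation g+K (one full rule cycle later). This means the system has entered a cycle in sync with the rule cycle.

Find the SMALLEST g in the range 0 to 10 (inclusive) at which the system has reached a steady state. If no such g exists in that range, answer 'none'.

Answer: 3

Derivation:
Gen 0: 001010110011111
Gen 1 (rule 218): 010000111111111
Gen 2 (rule 149): 011110011111110
Gen 3 (rule 218): 111111111111111
Gen 4 (rule 149): 011111111111110
Gen 5 (rule 218): 111111111111111
Gen 6 (rule 149): 011111111111110
Gen 7 (rule 218): 111111111111111
Gen 8 (rule 149): 011111111111110
Gen 9 (rule 218): 111111111111111
Gen 10 (rule 149): 011111111111110
Gen 11 (rule 218): 111111111111111
Gen 12 (rule 149): 011111111111110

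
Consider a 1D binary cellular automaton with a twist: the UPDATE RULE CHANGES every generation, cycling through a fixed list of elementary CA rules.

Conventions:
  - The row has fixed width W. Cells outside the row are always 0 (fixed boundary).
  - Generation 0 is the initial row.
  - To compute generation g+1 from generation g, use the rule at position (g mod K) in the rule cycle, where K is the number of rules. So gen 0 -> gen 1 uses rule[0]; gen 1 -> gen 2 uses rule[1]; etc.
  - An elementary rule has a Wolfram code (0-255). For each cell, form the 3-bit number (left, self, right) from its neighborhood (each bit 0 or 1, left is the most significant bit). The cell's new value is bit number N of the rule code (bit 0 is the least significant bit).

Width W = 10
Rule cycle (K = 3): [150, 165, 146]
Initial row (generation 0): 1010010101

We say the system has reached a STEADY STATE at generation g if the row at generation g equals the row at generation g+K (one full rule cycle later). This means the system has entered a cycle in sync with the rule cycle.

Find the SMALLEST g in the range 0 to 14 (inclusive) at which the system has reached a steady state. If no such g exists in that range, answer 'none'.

Gen 0: 1010010101
Gen 1 (rule 150): 1011110101
Gen 2 (rule 165): 1101101111
Gen 3 (rule 146): 0000000110
Gen 4 (rule 150): 0000001001
Gen 5 (rule 165): 1111101001
Gen 6 (rule 146): 0111000110
Gen 7 (rule 150): 1010101001
Gen 8 (rule 165): 1111111001
Gen 9 (rule 146): 0111110110
Gen 10 (rule 150): 1011100001
Gen 11 (rule 165): 1101001101
Gen 12 (rule 146): 0000110000
Gen 13 (rule 150): 0001001000
Gen 14 (rule 165): 1101001011
Gen 15 (rule 146): 0000110000
Gen 16 (rule 150): 0001001000
Gen 17 (rule 165): 1101001011

Answer: 12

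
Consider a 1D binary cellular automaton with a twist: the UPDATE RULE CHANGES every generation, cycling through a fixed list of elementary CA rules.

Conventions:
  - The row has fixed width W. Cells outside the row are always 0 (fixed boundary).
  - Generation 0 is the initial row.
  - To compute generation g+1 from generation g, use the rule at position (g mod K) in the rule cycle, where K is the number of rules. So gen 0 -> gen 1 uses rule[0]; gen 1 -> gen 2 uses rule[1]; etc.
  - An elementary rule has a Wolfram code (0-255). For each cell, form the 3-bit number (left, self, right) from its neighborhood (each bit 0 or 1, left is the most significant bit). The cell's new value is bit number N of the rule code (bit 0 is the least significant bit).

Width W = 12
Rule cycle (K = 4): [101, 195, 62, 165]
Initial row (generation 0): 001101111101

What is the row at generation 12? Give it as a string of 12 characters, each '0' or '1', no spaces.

Gen 0: 001101111101
Gen 1 (rule 101): 100110000111
Gen 2 (rule 195): 001010111011
Gen 3 (rule 62): 011111100110
Gen 4 (rule 165): 001111000000
Gen 5 (rule 101): 100001011111
Gen 6 (rule 195): 001110001111
Gen 7 (rule 62): 011001011000
Gen 8 (rule 165): 000001100011
Gen 9 (rule 101): 111100101001
Gen 10 (rule 195): 011101000010
Gen 11 (rule 62): 110011100111
Gen 12 (rule 165): 000001000010

Answer: 000001000010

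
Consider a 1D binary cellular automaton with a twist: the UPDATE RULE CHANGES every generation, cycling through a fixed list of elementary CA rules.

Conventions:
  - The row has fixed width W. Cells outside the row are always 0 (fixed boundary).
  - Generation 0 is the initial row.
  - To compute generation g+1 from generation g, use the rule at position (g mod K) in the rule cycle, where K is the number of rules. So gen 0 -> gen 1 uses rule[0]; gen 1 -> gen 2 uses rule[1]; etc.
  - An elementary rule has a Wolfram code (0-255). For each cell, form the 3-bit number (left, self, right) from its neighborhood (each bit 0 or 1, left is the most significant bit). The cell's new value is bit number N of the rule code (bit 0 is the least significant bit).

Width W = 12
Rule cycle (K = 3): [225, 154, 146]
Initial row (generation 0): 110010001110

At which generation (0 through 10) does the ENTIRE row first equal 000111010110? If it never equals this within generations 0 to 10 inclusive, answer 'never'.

Answer: never

Derivation:
Gen 0: 110010001110
Gen 1 (rule 225): 010000100110
Gen 2 (rule 154): 101001011101
Gen 3 (rule 146): 000110001000
Gen 4 (rule 225): 110010100011
Gen 5 (rule 154): 101100010110
Gen 6 (rule 146): 000010100001
Gen 7 (rule 225): 111001001100
Gen 8 (rule 154): 110110111010
Gen 9 (rule 146): 000000010001
Gen 10 (rule 225): 111111000100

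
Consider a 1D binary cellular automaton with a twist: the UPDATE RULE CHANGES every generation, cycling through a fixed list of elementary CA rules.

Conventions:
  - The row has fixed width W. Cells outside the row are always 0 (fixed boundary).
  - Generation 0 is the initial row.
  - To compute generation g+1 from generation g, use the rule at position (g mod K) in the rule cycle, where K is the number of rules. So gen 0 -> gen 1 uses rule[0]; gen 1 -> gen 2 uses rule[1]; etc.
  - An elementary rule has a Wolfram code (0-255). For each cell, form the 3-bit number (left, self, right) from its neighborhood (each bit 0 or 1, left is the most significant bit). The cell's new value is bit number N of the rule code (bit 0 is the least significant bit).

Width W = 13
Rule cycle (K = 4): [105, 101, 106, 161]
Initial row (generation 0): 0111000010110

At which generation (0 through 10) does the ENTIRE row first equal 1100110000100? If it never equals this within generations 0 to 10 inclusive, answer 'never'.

Answer: 3

Derivation:
Gen 0: 0111000010110
Gen 1 (rule 105): 0101011001110
Gen 2 (rule 101): 0111101000010
Gen 3 (rule 106): 1100110000100
Gen 4 (rule 161): 0000000110001
Gen 5 (rule 105): 1111110110100
Gen 6 (rule 101): 0000011011101
Gen 7 (rule 106): 0000111110110
Gen 8 (rule 161): 1110011101000
Gen 9 (rule 105): 1010010110011
Gen 10 (rule 101): 1110011010001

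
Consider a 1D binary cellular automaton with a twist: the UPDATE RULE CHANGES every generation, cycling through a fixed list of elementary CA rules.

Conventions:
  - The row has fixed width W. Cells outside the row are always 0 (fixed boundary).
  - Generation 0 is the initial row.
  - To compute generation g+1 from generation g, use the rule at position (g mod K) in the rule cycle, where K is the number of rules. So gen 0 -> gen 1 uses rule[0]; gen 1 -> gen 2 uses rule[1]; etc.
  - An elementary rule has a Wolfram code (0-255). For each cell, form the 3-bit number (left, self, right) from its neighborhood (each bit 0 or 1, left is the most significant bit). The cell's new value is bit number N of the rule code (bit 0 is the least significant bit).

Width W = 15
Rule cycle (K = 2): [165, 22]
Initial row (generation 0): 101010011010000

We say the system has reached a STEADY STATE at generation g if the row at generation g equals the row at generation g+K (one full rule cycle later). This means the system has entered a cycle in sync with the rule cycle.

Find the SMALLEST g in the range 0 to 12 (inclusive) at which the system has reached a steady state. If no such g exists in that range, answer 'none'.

Answer: 8

Derivation:
Gen 0: 101010011010000
Gen 1 (rule 165): 111110000110111
Gen 2 (rule 22): 000001001000000
Gen 3 (rule 165): 111101001011111
Gen 4 (rule 22): 000001111000000
Gen 5 (rule 165): 111100110011111
Gen 6 (rule 22): 000011001100000
Gen 7 (rule 165): 111000000001111
Gen 8 (rule 22): 000100000010000
Gen 9 (rule 165): 110101111010111
Gen 10 (rule 22): 000100000010000
Gen 11 (rule 165): 110101111010111
Gen 12 (rule 22): 000100000010000
Gen 13 (rule 165): 110101111010111
Gen 14 (rule 22): 000100000010000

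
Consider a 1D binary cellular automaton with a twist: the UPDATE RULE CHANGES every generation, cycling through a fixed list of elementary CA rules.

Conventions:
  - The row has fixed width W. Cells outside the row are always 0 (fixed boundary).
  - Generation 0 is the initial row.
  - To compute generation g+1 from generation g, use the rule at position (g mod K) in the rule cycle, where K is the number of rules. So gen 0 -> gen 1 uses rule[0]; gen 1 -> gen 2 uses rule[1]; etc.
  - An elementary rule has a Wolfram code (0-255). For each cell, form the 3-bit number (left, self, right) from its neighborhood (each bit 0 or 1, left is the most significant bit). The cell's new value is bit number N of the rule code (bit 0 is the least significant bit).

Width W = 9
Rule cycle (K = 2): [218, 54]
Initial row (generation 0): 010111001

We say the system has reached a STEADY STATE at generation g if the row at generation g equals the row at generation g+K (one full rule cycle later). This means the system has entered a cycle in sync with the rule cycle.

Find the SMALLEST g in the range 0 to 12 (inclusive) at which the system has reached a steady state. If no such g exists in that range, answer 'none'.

Gen 0: 010111001
Gen 1 (rule 218): 100111110
Gen 2 (rule 54): 111000001
Gen 3 (rule 218): 111100010
Gen 4 (rule 54): 000010111
Gen 5 (rule 218): 000100111
Gen 6 (rule 54): 001111000
Gen 7 (rule 218): 011111100
Gen 8 (rule 54): 100000010
Gen 9 (rule 218): 010000101
Gen 10 (rule 54): 111001111
Gen 11 (rule 218): 111111111
Gen 12 (rule 54): 000000000
Gen 13 (rule 218): 000000000
Gen 14 (rule 54): 000000000

Answer: 12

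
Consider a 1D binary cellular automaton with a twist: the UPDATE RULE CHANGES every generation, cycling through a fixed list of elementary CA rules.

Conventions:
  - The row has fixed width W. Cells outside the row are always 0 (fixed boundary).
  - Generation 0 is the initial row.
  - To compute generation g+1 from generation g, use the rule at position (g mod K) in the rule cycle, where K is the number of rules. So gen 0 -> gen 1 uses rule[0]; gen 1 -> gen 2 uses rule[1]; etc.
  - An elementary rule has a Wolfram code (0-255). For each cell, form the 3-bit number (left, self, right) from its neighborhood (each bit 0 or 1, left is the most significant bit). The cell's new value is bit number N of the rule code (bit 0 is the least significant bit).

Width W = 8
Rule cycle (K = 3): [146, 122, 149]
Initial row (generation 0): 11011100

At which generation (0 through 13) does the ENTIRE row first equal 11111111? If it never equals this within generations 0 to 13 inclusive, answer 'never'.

Answer: 6

Derivation:
Gen 0: 11011100
Gen 1 (rule 146): 00001010
Gen 2 (rule 122): 00010101
Gen 3 (rule 149): 11010101
Gen 4 (rule 146): 00000000
Gen 5 (rule 122): 00000000
Gen 6 (rule 149): 11111111
Gen 7 (rule 146): 01111110
Gen 8 (rule 122): 11000011
Gen 9 (rule 149): 00111000
Gen 10 (rule 146): 01010100
Gen 11 (rule 122): 10101010
Gen 12 (rule 149): 10101011
Gen 13 (rule 146): 00000000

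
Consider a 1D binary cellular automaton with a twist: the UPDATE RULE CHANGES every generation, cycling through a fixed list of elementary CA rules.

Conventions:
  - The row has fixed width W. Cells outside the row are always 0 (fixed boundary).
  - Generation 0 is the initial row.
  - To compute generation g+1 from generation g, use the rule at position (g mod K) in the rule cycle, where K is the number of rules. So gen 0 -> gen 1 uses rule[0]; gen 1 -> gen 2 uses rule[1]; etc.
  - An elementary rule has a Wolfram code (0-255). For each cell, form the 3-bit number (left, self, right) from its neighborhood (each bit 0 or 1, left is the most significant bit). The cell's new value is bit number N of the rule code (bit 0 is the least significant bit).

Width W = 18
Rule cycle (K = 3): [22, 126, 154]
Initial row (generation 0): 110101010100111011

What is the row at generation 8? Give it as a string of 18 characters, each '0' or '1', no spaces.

Answer: 111111111111000111

Derivation:
Gen 0: 110101010100111011
Gen 1 (rule 22): 000101010111000000
Gen 2 (rule 126): 001111111101100000
Gen 3 (rule 154): 011111111001010000
Gen 4 (rule 22): 100000000111011000
Gen 5 (rule 126): 110000001101111100
Gen 6 (rule 154): 101000011001111010
Gen 7 (rule 22): 101100100110000011
Gen 8 (rule 126): 111111111111000111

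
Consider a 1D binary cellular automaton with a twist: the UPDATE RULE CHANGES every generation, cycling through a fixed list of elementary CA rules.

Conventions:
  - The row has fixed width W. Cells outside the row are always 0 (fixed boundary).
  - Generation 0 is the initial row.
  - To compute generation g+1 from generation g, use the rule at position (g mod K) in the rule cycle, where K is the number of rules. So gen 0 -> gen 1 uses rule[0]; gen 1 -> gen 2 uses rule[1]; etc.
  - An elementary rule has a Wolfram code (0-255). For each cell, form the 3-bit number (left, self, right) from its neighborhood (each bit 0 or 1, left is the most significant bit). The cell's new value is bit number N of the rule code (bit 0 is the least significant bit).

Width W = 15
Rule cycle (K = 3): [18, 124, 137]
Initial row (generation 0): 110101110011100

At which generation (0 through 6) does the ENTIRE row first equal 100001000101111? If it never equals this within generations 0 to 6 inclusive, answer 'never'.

Gen 0: 110101110011100
Gen 1 (rule 18): 000000001100010
Gen 2 (rule 124): 000000001110011
Gen 3 (rule 137): 111111101100010
Gen 4 (rule 18): 000000000010101
Gen 5 (rule 124): 000000000011111
Gen 6 (rule 137): 111111111011110

Answer: never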